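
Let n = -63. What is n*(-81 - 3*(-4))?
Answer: 4347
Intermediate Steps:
n*(-81 - 3*(-4)) = -63*(-81 - 3*(-4)) = -63*(-81 + 12) = -63*(-69) = 4347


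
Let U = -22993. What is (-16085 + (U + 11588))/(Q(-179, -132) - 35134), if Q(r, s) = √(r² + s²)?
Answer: 965833660/1234348491 + 27490*√49465/1234348491 ≈ 0.78742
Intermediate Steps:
(-16085 + (U + 11588))/(Q(-179, -132) - 35134) = (-16085 + (-22993 + 11588))/(√((-179)² + (-132)²) - 35134) = (-16085 - 11405)/(√(32041 + 17424) - 35134) = -27490/(√49465 - 35134) = -27490/(-35134 + √49465)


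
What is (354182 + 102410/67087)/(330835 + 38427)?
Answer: 11880555122/12386339897 ≈ 0.95917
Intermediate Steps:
(354182 + 102410/67087)/(330835 + 38427) = (354182 + 102410*(1/67087))/369262 = (354182 + 102410/67087)*(1/369262) = (23761110244/67087)*(1/369262) = 11880555122/12386339897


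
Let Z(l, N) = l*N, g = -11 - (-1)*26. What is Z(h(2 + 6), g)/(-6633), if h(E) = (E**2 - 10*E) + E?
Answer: 40/2211 ≈ 0.018091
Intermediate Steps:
g = 15 (g = -11 - 1*(-26) = -11 + 26 = 15)
h(E) = E**2 - 9*E
Z(l, N) = N*l
Z(h(2 + 6), g)/(-6633) = (15*((2 + 6)*(-9 + (2 + 6))))/(-6633) = (15*(8*(-9 + 8)))*(-1/6633) = (15*(8*(-1)))*(-1/6633) = (15*(-8))*(-1/6633) = -120*(-1/6633) = 40/2211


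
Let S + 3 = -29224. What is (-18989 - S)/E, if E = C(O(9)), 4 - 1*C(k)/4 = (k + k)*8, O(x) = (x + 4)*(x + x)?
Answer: -5119/7480 ≈ -0.68436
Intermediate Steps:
S = -29227 (S = -3 - 29224 = -29227)
O(x) = 2*x*(4 + x) (O(x) = (4 + x)*(2*x) = 2*x*(4 + x))
C(k) = 16 - 64*k (C(k) = 16 - 4*(k + k)*8 = 16 - 4*2*k*8 = 16 - 64*k)
E = -14960 (E = 16 - 128*9*(4 + 9) = 16 - 128*9*13 = 16 - 64*234 = 16 - 14976 = -14960)
(-18989 - S)/E = (-18989 - 1*(-29227))/(-14960) = (-18989 + 29227)*(-1/14960) = 10238*(-1/14960) = -5119/7480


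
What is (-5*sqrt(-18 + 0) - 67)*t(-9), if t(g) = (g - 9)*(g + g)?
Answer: -21708 - 4860*I*sqrt(2) ≈ -21708.0 - 6873.1*I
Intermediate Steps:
t(g) = 2*g*(-9 + g) (t(g) = (-9 + g)*(2*g) = 2*g*(-9 + g))
(-5*sqrt(-18 + 0) - 67)*t(-9) = (-5*sqrt(-18 + 0) - 67)*(2*(-9)*(-9 - 9)) = (-15*I*sqrt(2) - 67)*(2*(-9)*(-18)) = (-15*I*sqrt(2) - 67)*324 = (-67 - 15*I*sqrt(2))*324 = -21708 - 4860*I*sqrt(2)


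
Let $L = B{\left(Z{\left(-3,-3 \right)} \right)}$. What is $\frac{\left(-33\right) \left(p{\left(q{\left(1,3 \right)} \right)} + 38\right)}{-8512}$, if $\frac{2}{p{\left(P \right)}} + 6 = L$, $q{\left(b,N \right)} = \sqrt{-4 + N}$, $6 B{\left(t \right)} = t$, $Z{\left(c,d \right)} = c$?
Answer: $\frac{1155}{7904} \approx 0.14613$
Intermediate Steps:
$B{\left(t \right)} = \frac{t}{6}$
$L = - \frac{1}{2}$ ($L = \frac{1}{6} \left(-3\right) = - \frac{1}{2} \approx -0.5$)
$p{\left(P \right)} = - \frac{4}{13}$ ($p{\left(P \right)} = \frac{2}{-6 - \frac{1}{2}} = \frac{2}{- \frac{13}{2}} = 2 \left(- \frac{2}{13}\right) = - \frac{4}{13}$)
$\frac{\left(-33\right) \left(p{\left(q{\left(1,3 \right)} \right)} + 38\right)}{-8512} = \frac{\left(-33\right) \left(- \frac{4}{13} + 38\right)}{-8512} = \left(-33\right) \frac{490}{13} \left(- \frac{1}{8512}\right) = \left(- \frac{16170}{13}\right) \left(- \frac{1}{8512}\right) = \frac{1155}{7904}$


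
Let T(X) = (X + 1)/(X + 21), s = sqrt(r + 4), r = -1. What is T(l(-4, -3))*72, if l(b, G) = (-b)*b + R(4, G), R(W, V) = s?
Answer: -2808/11 + 720*sqrt(3)/11 ≈ -141.90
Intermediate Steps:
s = sqrt(3) (s = sqrt(-1 + 4) = sqrt(3) ≈ 1.7320)
R(W, V) = sqrt(3)
l(b, G) = sqrt(3) - b**2 (l(b, G) = (-b)*b + sqrt(3) = -b**2 + sqrt(3) = sqrt(3) - b**2)
T(X) = (1 + X)/(21 + X)
T(l(-4, -3))*72 = ((1 + (sqrt(3) - 1*(-4)**2))/(21 + (sqrt(3) - 1*(-4)**2)))*72 = ((1 + (sqrt(3) - 1*16))/(21 + (sqrt(3) - 1*16)))*72 = ((1 + (sqrt(3) - 16))/(21 + (sqrt(3) - 16)))*72 = ((1 + (-16 + sqrt(3)))/(21 + (-16 + sqrt(3))))*72 = ((-15 + sqrt(3))/(5 + sqrt(3)))*72 = 72*(-15 + sqrt(3))/(5 + sqrt(3))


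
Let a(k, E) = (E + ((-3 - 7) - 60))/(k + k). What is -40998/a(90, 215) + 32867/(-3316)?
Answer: -4895130391/96164 ≈ -50904.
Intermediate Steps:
a(k, E) = (-70 + E)/(2*k) (a(k, E) = (E + (-10 - 60))/((2*k)) = (E - 70)*(1/(2*k)) = (-70 + E)*(1/(2*k)) = (-70 + E)/(2*k))
-40998/a(90, 215) + 32867/(-3316) = -40998*180/(-70 + 215) + 32867/(-3316) = -40998/((½)*(1/90)*145) + 32867*(-1/3316) = -40998/29/36 - 32867/3316 = -40998*36/29 - 32867/3316 = -1475928/29 - 32867/3316 = -4895130391/96164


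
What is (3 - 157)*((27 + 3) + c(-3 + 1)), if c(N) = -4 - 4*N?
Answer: -5236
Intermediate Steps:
(3 - 157)*((27 + 3) + c(-3 + 1)) = (3 - 157)*((27 + 3) + (-4 - 4*(-3 + 1))) = -154*(30 + (-4 - 4*(-2))) = -154*(30 + (-4 + 8)) = -154*(30 + 4) = -154*34 = -5236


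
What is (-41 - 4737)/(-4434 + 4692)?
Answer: -2389/129 ≈ -18.519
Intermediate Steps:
(-41 - 4737)/(-4434 + 4692) = -4778/258 = -4778*1/258 = -2389/129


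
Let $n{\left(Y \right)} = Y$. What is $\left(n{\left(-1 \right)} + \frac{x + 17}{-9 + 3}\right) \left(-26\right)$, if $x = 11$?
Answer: $\frac{442}{3} \approx 147.33$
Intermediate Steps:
$\left(n{\left(-1 \right)} + \frac{x + 17}{-9 + 3}\right) \left(-26\right) = \left(-1 + \frac{11 + 17}{-9 + 3}\right) \left(-26\right) = \left(-1 + \frac{28}{-6}\right) \left(-26\right) = \left(-1 + 28 \left(- \frac{1}{6}\right)\right) \left(-26\right) = \left(-1 - \frac{14}{3}\right) \left(-26\right) = \left(- \frac{17}{3}\right) \left(-26\right) = \frac{442}{3}$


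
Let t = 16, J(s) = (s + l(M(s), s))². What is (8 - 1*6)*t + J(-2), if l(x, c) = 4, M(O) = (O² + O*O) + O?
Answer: 36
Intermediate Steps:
M(O) = O + 2*O² (M(O) = (O² + O²) + O = 2*O² + O = O + 2*O²)
J(s) = (4 + s)² (J(s) = (s + 4)² = (4 + s)²)
(8 - 1*6)*t + J(-2) = (8 - 1*6)*16 + (4 - 2)² = (8 - 6)*16 + 2² = 2*16 + 4 = 32 + 4 = 36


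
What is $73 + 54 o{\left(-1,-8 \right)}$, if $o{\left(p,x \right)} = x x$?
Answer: $3529$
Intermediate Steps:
$o{\left(p,x \right)} = x^{2}$
$73 + 54 o{\left(-1,-8 \right)} = 73 + 54 \left(-8\right)^{2} = 73 + 54 \cdot 64 = 73 + 3456 = 3529$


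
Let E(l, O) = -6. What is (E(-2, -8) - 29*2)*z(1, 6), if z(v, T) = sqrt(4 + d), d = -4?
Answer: 0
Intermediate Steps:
z(v, T) = 0 (z(v, T) = sqrt(4 - 4) = sqrt(0) = 0)
(E(-2, -8) - 29*2)*z(1, 6) = (-6 - 29*2)*0 = (-6 - 58)*0 = -64*0 = 0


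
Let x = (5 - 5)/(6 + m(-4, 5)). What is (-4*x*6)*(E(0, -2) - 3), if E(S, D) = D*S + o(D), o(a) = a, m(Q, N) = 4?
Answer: 0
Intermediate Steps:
x = 0 (x = (5 - 5)/(6 + 4) = 0/10 = 0*(1/10) = 0)
E(S, D) = D + D*S (E(S, D) = D*S + D = D + D*S)
(-4*x*6)*(E(0, -2) - 3) = (-4*0*6)*(-2*(1 + 0) - 3) = (0*6)*(-2*1 - 3) = 0*(-2 - 3) = 0*(-5) = 0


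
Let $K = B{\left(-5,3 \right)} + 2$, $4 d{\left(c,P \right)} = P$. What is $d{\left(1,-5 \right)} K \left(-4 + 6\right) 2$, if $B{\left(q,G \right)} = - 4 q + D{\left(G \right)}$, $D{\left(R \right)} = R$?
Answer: $-125$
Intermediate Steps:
$B{\left(q,G \right)} = G - 4 q$ ($B{\left(q,G \right)} = - 4 q + G = G - 4 q$)
$d{\left(c,P \right)} = \frac{P}{4}$
$K = 25$ ($K = \left(3 - -20\right) + 2 = \left(3 + 20\right) + 2 = 23 + 2 = 25$)
$d{\left(1,-5 \right)} K \left(-4 + 6\right) 2 = \frac{1}{4} \left(-5\right) 25 \left(-4 + 6\right) 2 = \left(- \frac{5}{4}\right) 25 \cdot 2 \cdot 2 = \left(- \frac{125}{4}\right) 4 = -125$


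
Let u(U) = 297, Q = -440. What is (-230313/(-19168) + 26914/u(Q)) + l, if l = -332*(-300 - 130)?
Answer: 813302123473/5692896 ≈ 1.4286e+5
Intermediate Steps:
l = 142760 (l = -332*(-430) = 142760)
(-230313/(-19168) + 26914/u(Q)) + l = (-230313/(-19168) + 26914/297) + 142760 = (-230313*(-1/19168) + 26914*(1/297)) + 142760 = (230313/19168 + 26914/297) + 142760 = 584290513/5692896 + 142760 = 813302123473/5692896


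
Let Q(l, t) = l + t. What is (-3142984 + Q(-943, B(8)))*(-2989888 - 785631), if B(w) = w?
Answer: 11869925918961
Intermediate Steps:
(-3142984 + Q(-943, B(8)))*(-2989888 - 785631) = (-3142984 + (-943 + 8))*(-2989888 - 785631) = (-3142984 - 935)*(-3775519) = -3143919*(-3775519) = 11869925918961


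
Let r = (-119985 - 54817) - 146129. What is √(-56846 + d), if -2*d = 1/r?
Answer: I*√15397635219922/16458 ≈ 238.42*I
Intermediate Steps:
r = -320931 (r = -174802 - 146129 = -320931)
d = 1/641862 (d = -½/(-320931) = -½*(-1/320931) = 1/641862 ≈ 1.5580e-6)
√(-56846 + d) = √(-56846 + 1/641862) = √(-36487287251/641862) = I*√15397635219922/16458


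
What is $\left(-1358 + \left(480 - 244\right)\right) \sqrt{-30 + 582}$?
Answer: $- 2244 \sqrt{138} \approx -26361.0$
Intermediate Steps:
$\left(-1358 + \left(480 - 244\right)\right) \sqrt{-30 + 582} = \left(-1358 + \left(480 - 244\right)\right) \sqrt{552} = \left(-1358 + 236\right) 2 \sqrt{138} = - 1122 \cdot 2 \sqrt{138} = - 2244 \sqrt{138}$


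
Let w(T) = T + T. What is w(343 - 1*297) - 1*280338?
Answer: -280246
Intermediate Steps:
w(T) = 2*T
w(343 - 1*297) - 1*280338 = 2*(343 - 1*297) - 1*280338 = 2*(343 - 297) - 280338 = 2*46 - 280338 = 92 - 280338 = -280246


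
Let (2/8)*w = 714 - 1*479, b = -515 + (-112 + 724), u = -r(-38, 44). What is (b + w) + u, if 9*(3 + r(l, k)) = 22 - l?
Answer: 3100/3 ≈ 1033.3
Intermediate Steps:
r(l, k) = -5/9 - l/9 (r(l, k) = -3 + (22 - l)/9 = -3 + (22/9 - l/9) = -5/9 - l/9)
u = -11/3 (u = -(-5/9 - 1/9*(-38)) = -(-5/9 + 38/9) = -1*11/3 = -11/3 ≈ -3.6667)
b = 97 (b = -515 + 612 = 97)
w = 940 (w = 4*(714 - 1*479) = 4*(714 - 479) = 4*235 = 940)
(b + w) + u = (97 + 940) - 11/3 = 1037 - 11/3 = 3100/3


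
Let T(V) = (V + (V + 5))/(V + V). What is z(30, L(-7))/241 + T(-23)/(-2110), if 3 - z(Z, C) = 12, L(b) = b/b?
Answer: -883421/23391460 ≈ -0.037767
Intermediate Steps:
L(b) = 1
z(Z, C) = -9 (z(Z, C) = 3 - 1*12 = 3 - 12 = -9)
T(V) = (5 + 2*V)/(2*V) (T(V) = (V + (5 + V))/((2*V)) = (5 + 2*V)*(1/(2*V)) = (5 + 2*V)/(2*V))
z(30, L(-7))/241 + T(-23)/(-2110) = -9/241 + ((5/2 - 23)/(-23))/(-2110) = -9*1/241 - 1/23*(-41/2)*(-1/2110) = -9/241 + (41/46)*(-1/2110) = -9/241 - 41/97060 = -883421/23391460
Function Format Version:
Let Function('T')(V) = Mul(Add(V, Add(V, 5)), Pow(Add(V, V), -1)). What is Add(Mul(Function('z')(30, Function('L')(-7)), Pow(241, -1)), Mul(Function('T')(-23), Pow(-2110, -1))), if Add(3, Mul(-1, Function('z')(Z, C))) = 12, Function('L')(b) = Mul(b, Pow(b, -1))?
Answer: Rational(-883421, 23391460) ≈ -0.037767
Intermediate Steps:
Function('L')(b) = 1
Function('z')(Z, C) = -9 (Function('z')(Z, C) = Add(3, Mul(-1, 12)) = Add(3, -12) = -9)
Function('T')(V) = Mul(Rational(1, 2), Pow(V, -1), Add(5, Mul(2, V))) (Function('T')(V) = Mul(Add(V, Add(5, V)), Pow(Mul(2, V), -1)) = Mul(Add(5, Mul(2, V)), Mul(Rational(1, 2), Pow(V, -1))) = Mul(Rational(1, 2), Pow(V, -1), Add(5, Mul(2, V))))
Add(Mul(Function('z')(30, Function('L')(-7)), Pow(241, -1)), Mul(Function('T')(-23), Pow(-2110, -1))) = Add(Mul(-9, Pow(241, -1)), Mul(Mul(Pow(-23, -1), Add(Rational(5, 2), -23)), Pow(-2110, -1))) = Add(Mul(-9, Rational(1, 241)), Mul(Mul(Rational(-1, 23), Rational(-41, 2)), Rational(-1, 2110))) = Add(Rational(-9, 241), Mul(Rational(41, 46), Rational(-1, 2110))) = Add(Rational(-9, 241), Rational(-41, 97060)) = Rational(-883421, 23391460)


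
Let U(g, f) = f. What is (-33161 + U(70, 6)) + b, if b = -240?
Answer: -33395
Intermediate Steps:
(-33161 + U(70, 6)) + b = (-33161 + 6) - 240 = -33155 - 240 = -33395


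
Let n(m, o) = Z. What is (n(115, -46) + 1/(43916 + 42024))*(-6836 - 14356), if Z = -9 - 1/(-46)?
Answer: 94021417926/494155 ≈ 1.9027e+5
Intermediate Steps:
Z = -413/46 (Z = -9 - 1*(-1/46) = -9 + 1/46 = -413/46 ≈ -8.9783)
n(m, o) = -413/46
(n(115, -46) + 1/(43916 + 42024))*(-6836 - 14356) = (-413/46 + 1/(43916 + 42024))*(-6836 - 14356) = (-413/46 + 1/85940)*(-21192) = -17746587/1976620*(-21192) = 94021417926/494155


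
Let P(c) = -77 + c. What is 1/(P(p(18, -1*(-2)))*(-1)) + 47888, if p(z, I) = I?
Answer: 3591601/75 ≈ 47888.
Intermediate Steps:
1/(P(p(18, -1*(-2)))*(-1)) + 47888 = 1/((-77 - 1*(-2))*(-1)) + 47888 = 1/((-77 + 2)*(-1)) + 47888 = 1/(-75*(-1)) + 47888 = 1/75 + 47888 = 3591601/75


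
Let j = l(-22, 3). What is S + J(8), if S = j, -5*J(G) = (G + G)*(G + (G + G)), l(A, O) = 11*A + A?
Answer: -1704/5 ≈ -340.80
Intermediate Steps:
l(A, O) = 12*A
J(G) = -6*G²/5 (J(G) = -(G + G)*(G + (G + G))/5 = -2*G*(G + 2*G)/5 = -2*G*3*G/5 = -6*G²/5)
j = -264 (j = 12*(-22) = -264)
S = -264
S + J(8) = -264 - 6/5*8² = -264 - 6/5*64 = -264 - 384/5 = -1704/5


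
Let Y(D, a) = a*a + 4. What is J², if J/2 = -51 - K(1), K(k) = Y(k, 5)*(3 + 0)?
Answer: 76176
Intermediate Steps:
Y(D, a) = 4 + a² (Y(D, a) = a² + 4 = 4 + a²)
K(k) = 87 (K(k) = (4 + 5²)*(3 + 0) = (4 + 25)*3 = 29*3 = 87)
J = -276 (J = 2*(-51 - 1*87) = 2*(-51 - 87) = 2*(-138) = -276)
J² = (-276)² = 76176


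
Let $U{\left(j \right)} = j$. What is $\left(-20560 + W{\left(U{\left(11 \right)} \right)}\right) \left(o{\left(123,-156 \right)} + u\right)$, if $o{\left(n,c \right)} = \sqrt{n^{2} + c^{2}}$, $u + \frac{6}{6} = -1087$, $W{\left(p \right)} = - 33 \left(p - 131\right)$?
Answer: $18060800 - 49800 \sqrt{4385} \approx 1.4763 \cdot 10^{7}$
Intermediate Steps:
$W{\left(p \right)} = 4323 - 33 p$ ($W{\left(p \right)} = - 33 \left(-131 + p\right) = 4323 - 33 p$)
$u = -1088$ ($u = -1 - 1087 = -1088$)
$o{\left(n,c \right)} = \sqrt{c^{2} + n^{2}}$
$\left(-20560 + W{\left(U{\left(11 \right)} \right)}\right) \left(o{\left(123,-156 \right)} + u\right) = \left(-20560 + \left(4323 - 363\right)\right) \left(\sqrt{\left(-156\right)^{2} + 123^{2}} - 1088\right) = \left(-20560 + \left(4323 - 363\right)\right) \left(\sqrt{24336 + 15129} - 1088\right) = \left(-20560 + 3960\right) \left(\sqrt{39465} - 1088\right) = - 16600 \left(3 \sqrt{4385} - 1088\right) = - 16600 \left(-1088 + 3 \sqrt{4385}\right) = 18060800 - 49800 \sqrt{4385}$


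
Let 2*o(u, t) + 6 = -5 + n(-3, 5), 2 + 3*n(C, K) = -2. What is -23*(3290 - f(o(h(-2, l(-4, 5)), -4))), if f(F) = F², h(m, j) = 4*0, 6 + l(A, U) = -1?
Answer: -2692633/36 ≈ -74795.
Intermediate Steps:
l(A, U) = -7 (l(A, U) = -6 - 1 = -7)
h(m, j) = 0
n(C, K) = -4/3 (n(C, K) = -⅔ + (⅓)*(-2) = -⅔ - ⅔ = -4/3)
o(u, t) = -37/6 (o(u, t) = -3 + (-5 - 4/3)/2 = -3 + (½)*(-19/3) = -3 - 19/6 = -37/6)
-23*(3290 - f(o(h(-2, l(-4, 5)), -4))) = -23*(3290 - (-37/6)²) = -23*(3290 - 1*1369/36) = -23*(3290 - 1369/36) = -23*117071/36 = -2692633/36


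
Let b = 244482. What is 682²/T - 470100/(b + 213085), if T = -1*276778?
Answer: -171469365554/63322239563 ≈ -2.7079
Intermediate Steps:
T = -276778
682²/T - 470100/(b + 213085) = 682²/(-276778) - 470100/(244482 + 213085) = 465124*(-1/276778) - 470100/457567 = -232562/138389 - 470100*1/457567 = -232562/138389 - 470100/457567 = -171469365554/63322239563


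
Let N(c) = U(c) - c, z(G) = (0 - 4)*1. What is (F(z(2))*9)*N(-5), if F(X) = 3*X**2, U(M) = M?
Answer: 0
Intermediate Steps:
z(G) = -4 (z(G) = -4*1 = -4)
N(c) = 0 (N(c) = c - c = 0)
(F(z(2))*9)*N(-5) = ((3*(-4)**2)*9)*0 = ((3*16)*9)*0 = (48*9)*0 = 432*0 = 0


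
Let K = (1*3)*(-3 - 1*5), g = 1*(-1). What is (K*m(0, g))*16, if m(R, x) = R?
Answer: 0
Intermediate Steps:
g = -1
K = -24 (K = 3*(-3 - 5) = 3*(-8) = -24)
(K*m(0, g))*16 = -24*0*16 = 0*16 = 0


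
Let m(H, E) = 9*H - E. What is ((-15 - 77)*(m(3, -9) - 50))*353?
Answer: 454664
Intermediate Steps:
m(H, E) = -E + 9*H
((-15 - 77)*(m(3, -9) - 50))*353 = ((-15 - 77)*((-1*(-9) + 9*3) - 50))*353 = -92*((9 + 27) - 50)*353 = -92*(36 - 50)*353 = -92*(-14)*353 = 1288*353 = 454664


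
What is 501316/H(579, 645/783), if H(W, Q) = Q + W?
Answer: 65421738/75667 ≈ 864.60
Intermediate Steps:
501316/H(579, 645/783) = 501316/(645/783 + 579) = 501316/(645*(1/783) + 579) = 501316/(215/261 + 579) = 501316/(151334/261) = 501316*(261/151334) = 65421738/75667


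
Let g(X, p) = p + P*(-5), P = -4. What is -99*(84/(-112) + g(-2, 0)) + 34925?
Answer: 132077/4 ≈ 33019.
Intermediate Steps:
g(X, p) = 20 + p (g(X, p) = p - 4*(-5) = p + 20 = 20 + p)
-99*(84/(-112) + g(-2, 0)) + 34925 = -99*(84/(-112) + (20 + 0)) + 34925 = -99*(84*(-1/112) + 20) + 34925 = -99*(-¾ + 20) + 34925 = -99*77/4 + 34925 = -7623/4 + 34925 = 132077/4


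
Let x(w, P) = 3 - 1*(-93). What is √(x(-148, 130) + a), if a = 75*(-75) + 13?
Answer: 2*I*√1379 ≈ 74.27*I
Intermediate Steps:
x(w, P) = 96 (x(w, P) = 3 + 93 = 96)
a = -5612 (a = -5625 + 13 = -5612)
√(x(-148, 130) + a) = √(96 - 5612) = √(-5516) = 2*I*√1379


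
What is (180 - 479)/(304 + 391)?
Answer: -299/695 ≈ -0.43022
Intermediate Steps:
(180 - 479)/(304 + 391) = -299/695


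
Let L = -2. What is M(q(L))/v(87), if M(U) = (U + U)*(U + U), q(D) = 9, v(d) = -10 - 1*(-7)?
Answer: -108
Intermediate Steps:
v(d) = -3 (v(d) = -10 + 7 = -3)
M(U) = 4*U² (M(U) = (2*U)*(2*U) = 4*U²)
M(q(L))/v(87) = (4*9²)/(-3) = (4*81)*(-⅓) = 324*(-⅓) = -108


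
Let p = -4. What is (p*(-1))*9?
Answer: 36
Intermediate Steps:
(p*(-1))*9 = -4*(-1)*9 = 4*9 = 36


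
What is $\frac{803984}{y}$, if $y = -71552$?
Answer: $- \frac{50249}{4472} \approx -11.236$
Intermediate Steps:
$\frac{803984}{y} = \frac{803984}{-71552} = 803984 \left(- \frac{1}{71552}\right) = - \frac{50249}{4472}$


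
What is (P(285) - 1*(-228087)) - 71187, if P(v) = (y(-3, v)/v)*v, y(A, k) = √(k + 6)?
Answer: 156900 + √291 ≈ 1.5692e+5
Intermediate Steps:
y(A, k) = √(6 + k)
P(v) = √(6 + v) (P(v) = (√(6 + v)/v)*v = √(6 + v))
(P(285) - 1*(-228087)) - 71187 = (√(6 + 285) - 1*(-228087)) - 71187 = (√291 + 228087) - 71187 = (228087 + √291) - 71187 = 156900 + √291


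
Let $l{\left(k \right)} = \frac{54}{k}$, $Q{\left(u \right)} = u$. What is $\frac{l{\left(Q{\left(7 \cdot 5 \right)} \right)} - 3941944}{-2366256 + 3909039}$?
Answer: $- \frac{137967986}{53997405} \approx -2.5551$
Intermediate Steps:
$\frac{l{\left(Q{\left(7 \cdot 5 \right)} \right)} - 3941944}{-2366256 + 3909039} = \frac{\frac{54}{7 \cdot 5} - 3941944}{-2366256 + 3909039} = \frac{\frac{54}{35} - 3941944}{1542783} = \left(54 \cdot \frac{1}{35} - 3941944\right) \frac{1}{1542783} = \left(\frac{54}{35} - 3941944\right) \frac{1}{1542783} = \left(- \frac{137967986}{35}\right) \frac{1}{1542783} = - \frac{137967986}{53997405}$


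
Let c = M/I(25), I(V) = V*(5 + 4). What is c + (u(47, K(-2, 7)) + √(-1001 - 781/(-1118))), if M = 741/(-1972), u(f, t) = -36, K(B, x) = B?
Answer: -5324647/147900 + I*√1250300766/1118 ≈ -36.002 + 31.628*I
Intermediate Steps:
I(V) = 9*V (I(V) = V*9 = 9*V)
M = -741/1972 (M = 741*(-1/1972) = -741/1972 ≈ -0.37576)
c = -247/147900 (c = -741/(1972*(9*25)) = -741/1972/225 = -741/1972*1/225 = -247/147900 ≈ -0.0016700)
c + (u(47, K(-2, 7)) + √(-1001 - 781/(-1118))) = -247/147900 + (-36 + √(-1001 - 781/(-1118))) = -247/147900 + (-36 + √(-1001 - 781*(-1/1118))) = -247/147900 + (-36 + √(-1001 + 781/1118)) = -247/147900 + (-36 + √(-1118337/1118)) = -247/147900 + (-36 + I*√1250300766/1118) = -5324647/147900 + I*√1250300766/1118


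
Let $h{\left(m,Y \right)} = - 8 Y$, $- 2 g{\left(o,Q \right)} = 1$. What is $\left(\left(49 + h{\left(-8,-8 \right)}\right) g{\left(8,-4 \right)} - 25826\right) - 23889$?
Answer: $- \frac{99543}{2} \approx -49772.0$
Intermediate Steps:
$g{\left(o,Q \right)} = - \frac{1}{2}$ ($g{\left(o,Q \right)} = \left(- \frac{1}{2}\right) 1 = - \frac{1}{2}$)
$\left(\left(49 + h{\left(-8,-8 \right)}\right) g{\left(8,-4 \right)} - 25826\right) - 23889 = \left(\left(49 - -64\right) \left(- \frac{1}{2}\right) - 25826\right) - 23889 = \left(\left(49 + 64\right) \left(- \frac{1}{2}\right) - 25826\right) - 23889 = \left(113 \left(- \frac{1}{2}\right) - 25826\right) - 23889 = \left(- \frac{113}{2} - 25826\right) - 23889 = - \frac{51765}{2} - 23889 = - \frac{99543}{2}$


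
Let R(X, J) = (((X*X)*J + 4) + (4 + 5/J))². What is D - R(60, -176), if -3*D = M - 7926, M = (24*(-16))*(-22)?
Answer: -12434970085156633/30976 ≈ -4.0144e+11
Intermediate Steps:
M = 8448 (M = -384*(-22) = 8448)
R(X, J) = (8 + 5/J + J*X²)² (R(X, J) = ((X²*J + 4) + (4 + 5/J))² = ((J*X² + 4) + (4 + 5/J))² = ((4 + J*X²) + (4 + 5/J))² = (8 + 5/J + J*X²)²)
D = -174 (D = -(8448 - 7926)/3 = -⅓*522 = -174)
D - R(60, -176) = -174 - (5 + 8*(-176) + (-176)²*60²)²/(-176)² = -174 - (5 - 1408 + 30976*3600)²/30976 = -174 - (5 - 1408 + 111513600)²/30976 = -174 - 111512197²/30976 = -174 - 12434970079766809/30976 = -12434970085156633/30976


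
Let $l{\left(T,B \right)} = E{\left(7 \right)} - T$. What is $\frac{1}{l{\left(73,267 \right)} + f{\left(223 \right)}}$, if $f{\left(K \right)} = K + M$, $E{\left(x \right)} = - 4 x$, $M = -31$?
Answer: $\frac{1}{91} \approx 0.010989$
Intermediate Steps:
$l{\left(T,B \right)} = -28 - T$ ($l{\left(T,B \right)} = \left(-4\right) 7 - T = -28 - T$)
$f{\left(K \right)} = -31 + K$ ($f{\left(K \right)} = K - 31 = -31 + K$)
$\frac{1}{l{\left(73,267 \right)} + f{\left(223 \right)}} = \frac{1}{\left(-28 - 73\right) + \left(-31 + 223\right)} = \frac{1}{\left(-28 - 73\right) + 192} = \frac{1}{-101 + 192} = \frac{1}{91}$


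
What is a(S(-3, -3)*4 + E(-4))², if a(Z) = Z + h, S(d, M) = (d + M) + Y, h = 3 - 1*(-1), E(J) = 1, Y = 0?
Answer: 361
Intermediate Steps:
h = 4 (h = 3 + 1 = 4)
S(d, M) = M + d (S(d, M) = (d + M) + 0 = (M + d) + 0 = M + d)
a(Z) = 4 + Z (a(Z) = Z + 4 = 4 + Z)
a(S(-3, -3)*4 + E(-4))² = (4 + ((-3 - 3)*4 + 1))² = (4 + (-6*4 + 1))² = (4 + (-24 + 1))² = (4 - 23)² = (-19)² = 361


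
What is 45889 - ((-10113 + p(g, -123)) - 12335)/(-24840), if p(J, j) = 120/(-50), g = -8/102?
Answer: 1424825387/31050 ≈ 45888.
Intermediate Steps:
g = -4/51 (g = -8*1/102 = -4/51 ≈ -0.078431)
p(J, j) = -12/5 (p(J, j) = 120*(-1/50) = -12/5)
45889 - ((-10113 + p(g, -123)) - 12335)/(-24840) = 45889 - ((-10113 - 12/5) - 12335)/(-24840) = 45889 - (-50577/5 - 12335)*(-1)/24840 = 45889 - (-112252)*(-1)/(5*24840) = 45889 - 1*28063/31050 = 45889 - 28063/31050 = 1424825387/31050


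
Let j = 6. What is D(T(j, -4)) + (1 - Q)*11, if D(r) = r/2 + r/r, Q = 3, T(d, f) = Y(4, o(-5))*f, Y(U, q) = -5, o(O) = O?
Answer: -11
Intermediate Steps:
T(d, f) = -5*f
D(r) = 1 + r/2 (D(r) = r*(1/2) + 1 = r/2 + 1 = 1 + r/2)
D(T(j, -4)) + (1 - Q)*11 = (1 + (-5*(-4))/2) + (1 - 1*3)*11 = (1 + (1/2)*20) + (1 - 3)*11 = (1 + 10) - 2*11 = 11 - 22 = -11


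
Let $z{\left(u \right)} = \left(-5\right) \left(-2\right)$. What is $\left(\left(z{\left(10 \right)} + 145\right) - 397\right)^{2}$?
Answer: $58564$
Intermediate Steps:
$z{\left(u \right)} = 10$
$\left(\left(z{\left(10 \right)} + 145\right) - 397\right)^{2} = \left(\left(10 + 145\right) - 397\right)^{2} = \left(155 - 397\right)^{2} = \left(-242\right)^{2} = 58564$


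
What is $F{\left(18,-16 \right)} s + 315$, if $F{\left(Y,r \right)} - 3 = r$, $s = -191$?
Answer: $2798$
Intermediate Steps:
$F{\left(Y,r \right)} = 3 + r$
$F{\left(18,-16 \right)} s + 315 = \left(3 - 16\right) \left(-191\right) + 315 = \left(-13\right) \left(-191\right) + 315 = 2483 + 315 = 2798$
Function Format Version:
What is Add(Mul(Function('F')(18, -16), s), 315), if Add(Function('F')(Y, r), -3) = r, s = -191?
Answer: 2798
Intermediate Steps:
Function('F')(Y, r) = Add(3, r)
Add(Mul(Function('F')(18, -16), s), 315) = Add(Mul(Add(3, -16), -191), 315) = Add(Mul(-13, -191), 315) = Add(2483, 315) = 2798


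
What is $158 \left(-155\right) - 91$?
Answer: $-24581$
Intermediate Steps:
$158 \left(-155\right) - 91 = -24490 - 91 = -24581$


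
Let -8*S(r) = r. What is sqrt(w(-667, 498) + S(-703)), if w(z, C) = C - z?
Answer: sqrt(20046)/4 ≈ 35.396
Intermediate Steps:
S(r) = -r/8
sqrt(w(-667, 498) + S(-703)) = sqrt((498 - 1*(-667)) - 1/8*(-703)) = sqrt((498 + 667) + 703/8) = sqrt(1165 + 703/8) = sqrt(10023/8) = sqrt(20046)/4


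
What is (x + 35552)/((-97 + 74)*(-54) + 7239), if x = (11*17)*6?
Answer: 3334/771 ≈ 4.3243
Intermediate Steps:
x = 1122 (x = 187*6 = 1122)
(x + 35552)/((-97 + 74)*(-54) + 7239) = (1122 + 35552)/((-97 + 74)*(-54) + 7239) = 36674/(-23*(-54) + 7239) = 36674/(1242 + 7239) = 36674/8481 = 36674*(1/8481) = 3334/771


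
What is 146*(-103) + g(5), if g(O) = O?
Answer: -15033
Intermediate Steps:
146*(-103) + g(5) = 146*(-103) + 5 = -15038 + 5 = -15033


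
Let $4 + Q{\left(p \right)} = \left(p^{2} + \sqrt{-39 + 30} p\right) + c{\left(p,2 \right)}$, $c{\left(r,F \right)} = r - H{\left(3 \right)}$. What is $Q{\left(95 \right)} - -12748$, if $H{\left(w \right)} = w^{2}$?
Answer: $21855 + 285 i \approx 21855.0 + 285.0 i$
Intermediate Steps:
$c{\left(r,F \right)} = -9 + r$ ($c{\left(r,F \right)} = r - 3^{2} = r - 9 = -9 + r$)
$Q{\left(p \right)} = -13 + p + p^{2} + 3 i p$ ($Q{\left(p \right)} = -4 + \left(\left(p^{2} + \sqrt{-39 + 30} p\right) + \left(-9 + p\right)\right) = -4 + \left(\left(p^{2} + \sqrt{-9} p\right) + \left(-9 + p\right)\right) = -4 + \left(\left(p^{2} + 3 i p\right) + \left(-9 + p\right)\right) = -4 + \left(-9 + p + p^{2} + 3 i p\right) = -13 + p + p^{2} + 3 i p$)
$Q{\left(95 \right)} - -12748 = \left(-13 + 95 + 95^{2} + 3 i 95\right) - -12748 = \left(-13 + 95 + 9025 + 285 i\right) + 12748 = \left(9107 + 285 i\right) + 12748 = 21855 + 285 i$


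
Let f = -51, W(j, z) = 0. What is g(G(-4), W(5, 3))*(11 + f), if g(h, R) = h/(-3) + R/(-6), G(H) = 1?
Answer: 40/3 ≈ 13.333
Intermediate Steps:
g(h, R) = -h/3 - R/6 (g(h, R) = h*(-⅓) + R*(-⅙) = -h/3 - R/6)
g(G(-4), W(5, 3))*(11 + f) = (-⅓*1 - ⅙*0)*(11 - 51) = (-⅓ + 0)*(-40) = -⅓*(-40) = 40/3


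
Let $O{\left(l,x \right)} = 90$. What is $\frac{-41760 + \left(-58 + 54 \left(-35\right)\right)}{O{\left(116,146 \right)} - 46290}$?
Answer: $\frac{1561}{1650} \approx 0.94606$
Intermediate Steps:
$\frac{-41760 + \left(-58 + 54 \left(-35\right)\right)}{O{\left(116,146 \right)} - 46290} = \frac{-41760 + \left(-58 + 54 \left(-35\right)\right)}{90 - 46290} = \frac{-41760 - 1948}{-46200} = \left(-41760 - 1948\right) \left(- \frac{1}{46200}\right) = \left(-43708\right) \left(- \frac{1}{46200}\right) = \frac{1561}{1650}$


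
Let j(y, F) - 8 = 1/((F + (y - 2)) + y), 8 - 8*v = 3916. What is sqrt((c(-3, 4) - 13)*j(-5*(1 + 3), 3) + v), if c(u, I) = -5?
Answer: I*sqrt(427258)/26 ≈ 25.14*I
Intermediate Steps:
v = -977/2 (v = 1 - 1/8*3916 = 1 - 979/2 = -977/2 ≈ -488.50)
j(y, F) = 8 + 1/(-2 + F + 2*y) (j(y, F) = 8 + 1/((F + (y - 2)) + y) = 8 + 1/((F + (-2 + y)) + y) = 8 + 1/((-2 + F + y) + y) = 8 + 1/(-2 + F + 2*y))
sqrt((c(-3, 4) - 13)*j(-5*(1 + 3), 3) + v) = sqrt((-5 - 13)*((-15 + 8*3 + 16*(-5*(1 + 3)))/(-2 + 3 + 2*(-5*(1 + 3)))) - 977/2) = sqrt(-18*(-15 + 24 + 16*(-5*4))/(-2 + 3 + 2*(-5*4)) - 977/2) = sqrt(-18*(-15 + 24 + 16*(-20))/(-2 + 3 + 2*(-20)) - 977/2) = sqrt(-18*(-15 + 24 - 320)/(-2 + 3 - 40) - 977/2) = sqrt(-18*(-311)/(-39) - 977/2) = sqrt(-(-6)*(-311)/13 - 977/2) = sqrt(-18*311/39 - 977/2) = sqrt(-1866/13 - 977/2) = sqrt(-16433/26) = I*sqrt(427258)/26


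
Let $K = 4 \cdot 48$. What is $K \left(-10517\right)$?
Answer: $-2019264$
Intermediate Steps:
$K = 192$
$K \left(-10517\right) = 192 \left(-10517\right) = -2019264$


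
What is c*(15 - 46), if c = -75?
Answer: 2325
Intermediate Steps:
c*(15 - 46) = -75*(15 - 46) = -75*(-31) = 2325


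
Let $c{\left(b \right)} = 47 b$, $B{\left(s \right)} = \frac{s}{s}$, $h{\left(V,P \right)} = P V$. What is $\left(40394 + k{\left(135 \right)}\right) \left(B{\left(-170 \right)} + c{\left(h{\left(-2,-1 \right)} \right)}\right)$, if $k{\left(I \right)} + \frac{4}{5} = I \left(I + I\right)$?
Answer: $7300104$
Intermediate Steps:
$k{\left(I \right)} = - \frac{4}{5} + 2 I^{2}$ ($k{\left(I \right)} = - \frac{4}{5} + I \left(I + I\right) = - \frac{4}{5} + I 2 I = - \frac{4}{5} + 2 I^{2}$)
$B{\left(s \right)} = 1$
$\left(40394 + k{\left(135 \right)}\right) \left(B{\left(-170 \right)} + c{\left(h{\left(-2,-1 \right)} \right)}\right) = \left(40394 - \left(\frac{4}{5} - 2 \cdot 135^{2}\right)\right) \left(1 + 47 \left(\left(-1\right) \left(-2\right)\right)\right) = \left(40394 + \left(- \frac{4}{5} + 2 \cdot 18225\right)\right) \left(1 + 47 \cdot 2\right) = \left(40394 + \left(- \frac{4}{5} + 36450\right)\right) \left(1 + 94\right) = \left(40394 + \frac{182246}{5}\right) 95 = \frac{384216}{5} \cdot 95 = 7300104$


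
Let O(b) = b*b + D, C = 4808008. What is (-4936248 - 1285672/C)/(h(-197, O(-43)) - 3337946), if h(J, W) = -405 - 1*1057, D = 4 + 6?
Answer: 2966690144957/2006987547408 ≈ 1.4782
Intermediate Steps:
D = 10
O(b) = 10 + b² (O(b) = b*b + 10 = b² + 10 = 10 + b²)
h(J, W) = -1462 (h(J, W) = -405 - 1057 = -1462)
(-4936248 - 1285672/C)/(h(-197, O(-43)) - 3337946) = (-4936248 - 1285672/4808008)/(-1462 - 3337946) = (-4936248 - 1285672*1/4808008)/(-3339408) = (-4936248 - 160709/601001)*(-1/3339408) = -2966690144957/601001*(-1/3339408) = 2966690144957/2006987547408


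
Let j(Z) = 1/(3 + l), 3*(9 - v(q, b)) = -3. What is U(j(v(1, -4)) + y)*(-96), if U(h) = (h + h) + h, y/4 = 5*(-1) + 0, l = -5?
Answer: 5904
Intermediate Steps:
v(q, b) = 10 (v(q, b) = 9 - ⅓*(-3) = 9 + 1 = 10)
j(Z) = -½ (j(Z) = 1/(3 - 5) = 1/(-2) = -½)
y = -20 (y = 4*(5*(-1) + 0) = 4*(-5 + 0) = 4*(-5) = -20)
U(h) = 3*h (U(h) = 2*h + h = 3*h)
U(j(v(1, -4)) + y)*(-96) = (3*(-½ - 20))*(-96) = (3*(-41/2))*(-96) = -123/2*(-96) = 5904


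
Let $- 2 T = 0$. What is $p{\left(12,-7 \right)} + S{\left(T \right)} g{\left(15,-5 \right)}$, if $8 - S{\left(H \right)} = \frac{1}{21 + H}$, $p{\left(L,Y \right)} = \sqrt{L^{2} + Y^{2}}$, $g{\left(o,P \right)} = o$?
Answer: $\frac{835}{7} + \sqrt{193} \approx 133.18$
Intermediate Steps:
$T = 0$ ($T = \left(- \frac{1}{2}\right) 0 = 0$)
$S{\left(H \right)} = 8 - \frac{1}{21 + H}$
$p{\left(12,-7 \right)} + S{\left(T \right)} g{\left(15,-5 \right)} = \sqrt{12^{2} + \left(-7\right)^{2}} + \frac{167 + 8 \cdot 0}{21 + 0} \cdot 15 = \sqrt{144 + 49} + \frac{167 + 0}{21} \cdot 15 = \sqrt{193} + \frac{1}{21} \cdot 167 \cdot 15 = \sqrt{193} + \frac{167}{21} \cdot 15 = \sqrt{193} + \frac{835}{7} = \frac{835}{7} + \sqrt{193}$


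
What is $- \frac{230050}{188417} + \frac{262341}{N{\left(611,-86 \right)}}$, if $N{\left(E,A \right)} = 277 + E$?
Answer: $\frac{16408406599}{55771432} \approx 294.21$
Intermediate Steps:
$- \frac{230050}{188417} + \frac{262341}{N{\left(611,-86 \right)}} = - \frac{230050}{188417} + \frac{262341}{277 + 611} = \left(-230050\right) \frac{1}{188417} + \frac{262341}{888} = - \frac{230050}{188417} + 262341 \cdot \frac{1}{888} = - \frac{230050}{188417} + \frac{87447}{296} = \frac{16408406599}{55771432}$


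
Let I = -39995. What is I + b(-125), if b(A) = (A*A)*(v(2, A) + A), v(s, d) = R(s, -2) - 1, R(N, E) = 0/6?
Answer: -2008745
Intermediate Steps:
R(N, E) = 0 (R(N, E) = 0*(⅙) = 0)
v(s, d) = -1 (v(s, d) = 0 - 1 = -1)
b(A) = A²*(-1 + A) (b(A) = (A*A)*(-1 + A) = A²*(-1 + A))
I + b(-125) = -39995 + (-125)²*(-1 - 125) = -39995 + 15625*(-126) = -39995 - 1968750 = -2008745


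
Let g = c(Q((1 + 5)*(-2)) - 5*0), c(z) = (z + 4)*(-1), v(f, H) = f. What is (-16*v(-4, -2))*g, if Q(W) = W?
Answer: 512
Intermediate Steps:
c(z) = -4 - z (c(z) = (4 + z)*(-1) = -4 - z)
g = 8 (g = -4 - ((1 + 5)*(-2) - 5*0) = -4 - (6*(-2) + 0) = -4 - (-12 + 0) = -4 - 1*(-12) = -4 + 12 = 8)
(-16*v(-4, -2))*g = -16*(-4)*8 = 64*8 = 512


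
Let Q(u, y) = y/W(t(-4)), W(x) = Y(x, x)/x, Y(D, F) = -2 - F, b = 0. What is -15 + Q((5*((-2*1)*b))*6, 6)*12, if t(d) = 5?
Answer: -465/7 ≈ -66.429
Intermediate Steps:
W(x) = (-2 - x)/x
Q(u, y) = -5*y/7 (Q(u, y) = y/(((-2 - 1*5)/5)) = y/(((-2 - 5)/5)) = y/(((⅕)*(-7))) = y/(-7/5) = y*(-5/7) = -5*y/7)
-15 + Q((5*((-2*1)*b))*6, 6)*12 = -15 - 5/7*6*12 = -15 - 30/7*12 = -15 - 360/7 = -465/7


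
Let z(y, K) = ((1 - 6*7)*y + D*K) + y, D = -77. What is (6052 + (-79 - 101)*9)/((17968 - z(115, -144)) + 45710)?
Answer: 2216/28595 ≈ 0.077496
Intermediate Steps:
z(y, K) = -77*K - 40*y (z(y, K) = ((1 - 6*7)*y - 77*K) + y = ((1 - 42)*y - 77*K) + y = (-41*y - 77*K) + y = (-77*K - 41*y) + y = -77*K - 40*y)
(6052 + (-79 - 101)*9)/((17968 - z(115, -144)) + 45710) = (6052 + (-79 - 101)*9)/((17968 - (-77*(-144) - 40*115)) + 45710) = (6052 - 180*9)/((17968 - (11088 - 4600)) + 45710) = (6052 - 1620)/((17968 - 1*6488) + 45710) = 4432/((17968 - 6488) + 45710) = 4432/(11480 + 45710) = 4432/57190 = 4432*(1/57190) = 2216/28595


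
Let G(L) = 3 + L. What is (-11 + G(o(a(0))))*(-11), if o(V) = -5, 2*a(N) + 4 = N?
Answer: 143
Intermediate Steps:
a(N) = -2 + N/2
(-11 + G(o(a(0))))*(-11) = (-11 + (3 - 5))*(-11) = (-11 - 2)*(-11) = -13*(-11) = 143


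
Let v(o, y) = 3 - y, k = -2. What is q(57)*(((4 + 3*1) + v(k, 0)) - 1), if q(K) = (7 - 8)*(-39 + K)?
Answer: -162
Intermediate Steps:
q(K) = 39 - K (q(K) = -(-39 + K) = 39 - K)
q(57)*(((4 + 3*1) + v(k, 0)) - 1) = (39 - 1*57)*(((4 + 3*1) + (3 - 1*0)) - 1) = (39 - 57)*(((4 + 3) + (3 + 0)) - 1) = -18*((7 + 3) - 1) = -18*(10 - 1) = -18*9 = -162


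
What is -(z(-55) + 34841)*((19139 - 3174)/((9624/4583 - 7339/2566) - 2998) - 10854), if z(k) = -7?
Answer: 13339955311128015472/35265353497 ≈ 3.7827e+8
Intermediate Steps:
-(z(-55) + 34841)*((19139 - 3174)/((9624/4583 - 7339/2566) - 2998) - 10854) = -(-7 + 34841)*((19139 - 3174)/((9624/4583 - 7339/2566) - 2998) - 10854) = -34834*(15965/((9624*(1/4583) - 7339*1/2566) - 2998) - 10854) = -34834*(15965/((9624/4583 - 7339/2566) - 2998) - 10854) = -34834*(15965/(-8939453/11759978 - 2998) - 10854) = -34834*(15965/(-35265353497/11759978) - 10854) = -34834*(15965*(-11759978/35265353497) - 10854) = -34834*(-187748048770/35265353497 - 10854) = -34834*(-382957894905208)/35265353497 = -1*(-13339955311128015472/35265353497) = 13339955311128015472/35265353497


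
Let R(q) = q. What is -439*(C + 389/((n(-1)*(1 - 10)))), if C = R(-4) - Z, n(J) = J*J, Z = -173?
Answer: -496948/9 ≈ -55216.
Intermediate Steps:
n(J) = J²
C = 169 (C = -4 - 1*(-173) = -4 + 173 = 169)
-439*(C + 389/((n(-1)*(1 - 10)))) = -439*(169 + 389/(((-1)²*(1 - 10)))) = -439*(169 + 389/((1*(-9)))) = -439*(169 + 389/(-9)) = -439*(169 + 389*(-⅑)) = -439*(169 - 389/9) = -439*1132/9 = -496948/9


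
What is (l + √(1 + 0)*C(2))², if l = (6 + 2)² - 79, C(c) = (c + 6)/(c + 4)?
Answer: 1681/9 ≈ 186.78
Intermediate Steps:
C(c) = (6 + c)/(4 + c)
l = -15 (l = 8² - 79 = 64 - 79 = -15)
(l + √(1 + 0)*C(2))² = (-15 + √(1 + 0)*((6 + 2)/(4 + 2)))² = (-15 + √1*(8/6))² = (-15 + 1*((⅙)*8))² = (-15 + 1*(4/3))² = (-15 + 4/3)² = (-41/3)² = 1681/9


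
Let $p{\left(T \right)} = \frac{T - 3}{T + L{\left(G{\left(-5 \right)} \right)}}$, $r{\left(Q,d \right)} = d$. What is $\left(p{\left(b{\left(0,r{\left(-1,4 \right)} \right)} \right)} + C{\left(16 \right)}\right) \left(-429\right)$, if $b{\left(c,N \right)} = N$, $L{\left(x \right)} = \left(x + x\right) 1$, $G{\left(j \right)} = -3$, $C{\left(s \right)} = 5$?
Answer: $- \frac{3861}{2} \approx -1930.5$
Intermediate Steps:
$L{\left(x \right)} = 2 x$ ($L{\left(x \right)} = 2 x 1 = 2 x$)
$p{\left(T \right)} = \frac{-3 + T}{-6 + T}$ ($p{\left(T \right)} = \frac{T - 3}{T + 2 \left(-3\right)} = \frac{-3 + T}{T - 6} = \frac{-3 + T}{-6 + T}$)
$\left(p{\left(b{\left(0,r{\left(-1,4 \right)} \right)} \right)} + C{\left(16 \right)}\right) \left(-429\right) = \left(\frac{-3 + 4}{-6 + 4} + 5\right) \left(-429\right) = \left(\frac{1}{-2} \cdot 1 + 5\right) \left(-429\right) = \left(\left(- \frac{1}{2}\right) 1 + 5\right) \left(-429\right) = \left(- \frac{1}{2} + 5\right) \left(-429\right) = \frac{9}{2} \left(-429\right) = - \frac{3861}{2}$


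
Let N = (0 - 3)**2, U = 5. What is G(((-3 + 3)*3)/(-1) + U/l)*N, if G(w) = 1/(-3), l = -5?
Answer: -3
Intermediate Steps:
G(w) = -1/3
N = 9 (N = (-3)**2 = 9)
G(((-3 + 3)*3)/(-1) + U/l)*N = -1/3*9 = -3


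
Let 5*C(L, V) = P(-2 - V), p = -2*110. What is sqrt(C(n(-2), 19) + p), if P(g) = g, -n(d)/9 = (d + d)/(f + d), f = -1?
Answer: I*sqrt(5605)/5 ≈ 14.973*I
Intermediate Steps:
p = -220
n(d) = -18*d/(-1 + d) (n(d) = -9*(d + d)/(-1 + d) = -9*2*d/(-1 + d) = -18*d/(-1 + d))
C(L, V) = -2/5 - V/5 (C(L, V) = (-2 - V)/5 = -2/5 - V/5)
sqrt(C(n(-2), 19) + p) = sqrt((-2/5 - 1/5*19) - 220) = sqrt((-2/5 - 19/5) - 220) = sqrt(-21/5 - 220) = sqrt(-1121/5) = I*sqrt(5605)/5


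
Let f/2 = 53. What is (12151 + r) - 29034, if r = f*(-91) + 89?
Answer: -26440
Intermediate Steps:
f = 106 (f = 2*53 = 106)
r = -9557 (r = 106*(-91) + 89 = -9646 + 89 = -9557)
(12151 + r) - 29034 = (12151 - 9557) - 29034 = 2594 - 29034 = -26440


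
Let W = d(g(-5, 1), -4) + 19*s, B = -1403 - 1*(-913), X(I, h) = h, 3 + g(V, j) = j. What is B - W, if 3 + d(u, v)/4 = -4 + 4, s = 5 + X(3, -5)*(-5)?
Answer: -1048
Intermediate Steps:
g(V, j) = -3 + j
s = 30 (s = 5 - 5*(-5) = 5 + 25 = 30)
d(u, v) = -12 (d(u, v) = -12 + 4*(-4 + 4) = -12 + 4*0 = -12 + 0 = -12)
B = -490 (B = -1403 + 913 = -490)
W = 558 (W = -12 + 19*30 = -12 + 570 = 558)
B - W = -490 - 1*558 = -490 - 558 = -1048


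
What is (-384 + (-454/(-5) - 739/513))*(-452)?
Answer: 341600356/2565 ≈ 1.3318e+5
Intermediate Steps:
(-384 + (-454/(-5) - 739/513))*(-452) = (-384 + (-454*(-1/5) - 739*1/513))*(-452) = (-384 + (454/5 - 739/513))*(-452) = (-384 + 229207/2565)*(-452) = -755753/2565*(-452) = 341600356/2565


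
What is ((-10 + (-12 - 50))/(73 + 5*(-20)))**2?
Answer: 64/9 ≈ 7.1111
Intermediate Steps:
((-10 + (-12 - 50))/(73 + 5*(-20)))**2 = ((-10 - 62)/(73 - 100))**2 = (-72/(-27))**2 = (-72*(-1/27))**2 = (8/3)**2 = 64/9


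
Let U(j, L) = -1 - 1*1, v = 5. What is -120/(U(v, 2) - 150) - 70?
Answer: -1315/19 ≈ -69.211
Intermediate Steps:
U(j, L) = -2 (U(j, L) = -1 - 1 = -2)
-120/(U(v, 2) - 150) - 70 = -120/(-2 - 150) - 70 = -120/(-152) - 70 = -120*(-1/152) - 70 = 15/19 - 70 = -1315/19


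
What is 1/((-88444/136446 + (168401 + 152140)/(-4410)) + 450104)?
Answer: 33429270/15044196667673 ≈ 2.2221e-6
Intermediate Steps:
1/((-88444/136446 + (168401 + 152140)/(-4410)) + 450104) = 1/((-88444*1/136446 + 320541*(-1/4410)) + 450104) = 1/((-44222/68223 - 106847/1470) + 450104) = 1/(-2451476407/33429270 + 450104) = 1/(15044196667673/33429270) = 33429270/15044196667673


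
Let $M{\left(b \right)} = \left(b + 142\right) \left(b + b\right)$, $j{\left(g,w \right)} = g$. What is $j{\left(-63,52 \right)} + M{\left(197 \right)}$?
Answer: $133503$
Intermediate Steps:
$M{\left(b \right)} = 2 b \left(142 + b\right)$ ($M{\left(b \right)} = \left(142 + b\right) 2 b = 2 b \left(142 + b\right)$)
$j{\left(-63,52 \right)} + M{\left(197 \right)} = -63 + 2 \cdot 197 \left(142 + 197\right) = -63 + 2 \cdot 197 \cdot 339 = -63 + 133566 = 133503$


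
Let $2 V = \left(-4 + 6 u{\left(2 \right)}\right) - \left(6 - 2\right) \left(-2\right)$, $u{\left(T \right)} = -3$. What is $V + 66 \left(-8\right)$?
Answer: $-535$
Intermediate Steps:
$V = -7$ ($V = \frac{\left(-4 + 6 \left(-3\right)\right) - \left(6 - 2\right) \left(-2\right)}{2} = \frac{\left(-4 - 18\right) - 4 \left(-2\right)}{2} = \frac{-22 - -8}{2} = \frac{-22 + 8}{2} = \frac{1}{2} \left(-14\right) = -7$)
$V + 66 \left(-8\right) = -7 + 66 \left(-8\right) = -7 - 528 = -535$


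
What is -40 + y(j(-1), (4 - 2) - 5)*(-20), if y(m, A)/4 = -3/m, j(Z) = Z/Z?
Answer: 200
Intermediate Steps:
j(Z) = 1
y(m, A) = -12/m (y(m, A) = 4*(-3/m) = -12/m)
-40 + y(j(-1), (4 - 2) - 5)*(-20) = -40 - 12/1*(-20) = -40 - 12*1*(-20) = -40 - 12*(-20) = -40 + 240 = 200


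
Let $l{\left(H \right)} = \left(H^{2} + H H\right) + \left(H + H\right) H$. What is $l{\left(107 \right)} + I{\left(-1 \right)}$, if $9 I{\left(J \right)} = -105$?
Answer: $\frac{137353}{3} \approx 45784.0$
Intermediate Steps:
$I{\left(J \right)} = - \frac{35}{3}$ ($I{\left(J \right)} = \frac{1}{9} \left(-105\right) = - \frac{35}{3}$)
$l{\left(H \right)} = 4 H^{2}$ ($l{\left(H \right)} = \left(H^{2} + H^{2}\right) + 2 H H = 2 H^{2} + 2 H^{2} = 4 H^{2}$)
$l{\left(107 \right)} + I{\left(-1 \right)} = 4 \cdot 107^{2} - \frac{35}{3} = 4 \cdot 11449 - \frac{35}{3} = 45796 - \frac{35}{3} = \frac{137353}{3}$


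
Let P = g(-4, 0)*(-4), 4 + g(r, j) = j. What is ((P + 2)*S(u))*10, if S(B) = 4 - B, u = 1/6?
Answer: 690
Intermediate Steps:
g(r, j) = -4 + j
P = 16 (P = (-4 + 0)*(-4) = -4*(-4) = 16)
u = ⅙ ≈ 0.16667
((P + 2)*S(u))*10 = ((16 + 2)*(4 - 1*⅙))*10 = (18*(4 - ⅙))*10 = (18*(23/6))*10 = 69*10 = 690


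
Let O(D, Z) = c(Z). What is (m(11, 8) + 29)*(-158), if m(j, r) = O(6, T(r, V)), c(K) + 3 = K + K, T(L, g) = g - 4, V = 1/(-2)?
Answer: -2686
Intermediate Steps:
V = -½ ≈ -0.50000
T(L, g) = -4 + g
c(K) = -3 + 2*K (c(K) = -3 + (K + K) = -3 + 2*K)
O(D, Z) = -3 + 2*Z
m(j, r) = -12 (m(j, r) = -3 + 2*(-4 - ½) = -3 + 2*(-9/2) = -3 - 9 = -12)
(m(11, 8) + 29)*(-158) = (-12 + 29)*(-158) = 17*(-158) = -2686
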